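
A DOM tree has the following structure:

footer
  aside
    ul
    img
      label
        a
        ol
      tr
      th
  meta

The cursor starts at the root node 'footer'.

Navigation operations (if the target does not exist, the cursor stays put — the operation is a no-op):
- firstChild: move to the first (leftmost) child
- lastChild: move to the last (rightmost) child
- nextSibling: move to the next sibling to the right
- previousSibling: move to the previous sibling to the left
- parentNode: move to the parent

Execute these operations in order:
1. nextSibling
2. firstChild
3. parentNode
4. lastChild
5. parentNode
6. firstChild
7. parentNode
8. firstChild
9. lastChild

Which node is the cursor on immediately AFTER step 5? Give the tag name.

After 1 (nextSibling): footer (no-op, stayed)
After 2 (firstChild): aside
After 3 (parentNode): footer
After 4 (lastChild): meta
After 5 (parentNode): footer

Answer: footer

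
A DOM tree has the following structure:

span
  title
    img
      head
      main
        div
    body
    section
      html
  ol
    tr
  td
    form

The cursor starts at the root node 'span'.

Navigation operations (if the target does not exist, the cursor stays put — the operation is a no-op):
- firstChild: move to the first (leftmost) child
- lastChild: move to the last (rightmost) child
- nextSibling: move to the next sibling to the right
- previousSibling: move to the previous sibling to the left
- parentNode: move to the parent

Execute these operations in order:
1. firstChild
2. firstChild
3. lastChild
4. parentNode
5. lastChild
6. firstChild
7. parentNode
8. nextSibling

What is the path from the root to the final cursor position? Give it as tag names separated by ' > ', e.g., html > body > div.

Answer: span > title > img > main

Derivation:
After 1 (firstChild): title
After 2 (firstChild): img
After 3 (lastChild): main
After 4 (parentNode): img
After 5 (lastChild): main
After 6 (firstChild): div
After 7 (parentNode): main
After 8 (nextSibling): main (no-op, stayed)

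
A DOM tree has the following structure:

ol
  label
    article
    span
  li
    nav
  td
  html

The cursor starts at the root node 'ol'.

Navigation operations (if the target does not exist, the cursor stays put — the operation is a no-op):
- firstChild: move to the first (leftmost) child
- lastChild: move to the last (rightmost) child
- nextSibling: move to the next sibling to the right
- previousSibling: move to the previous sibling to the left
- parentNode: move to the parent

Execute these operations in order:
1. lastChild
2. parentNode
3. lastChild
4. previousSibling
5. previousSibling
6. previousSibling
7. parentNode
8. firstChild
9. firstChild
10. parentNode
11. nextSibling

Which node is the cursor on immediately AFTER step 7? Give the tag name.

Answer: ol

Derivation:
After 1 (lastChild): html
After 2 (parentNode): ol
After 3 (lastChild): html
After 4 (previousSibling): td
After 5 (previousSibling): li
After 6 (previousSibling): label
After 7 (parentNode): ol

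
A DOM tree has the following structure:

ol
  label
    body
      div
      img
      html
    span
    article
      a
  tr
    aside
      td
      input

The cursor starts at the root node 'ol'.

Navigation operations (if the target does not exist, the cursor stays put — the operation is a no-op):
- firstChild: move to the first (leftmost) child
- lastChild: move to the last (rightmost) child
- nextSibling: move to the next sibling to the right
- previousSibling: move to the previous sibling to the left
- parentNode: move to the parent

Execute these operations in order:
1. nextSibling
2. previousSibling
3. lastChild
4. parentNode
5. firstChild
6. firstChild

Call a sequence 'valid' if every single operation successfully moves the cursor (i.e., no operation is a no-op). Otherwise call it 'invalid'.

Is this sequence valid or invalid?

After 1 (nextSibling): ol (no-op, stayed)
After 2 (previousSibling): ol (no-op, stayed)
After 3 (lastChild): tr
After 4 (parentNode): ol
After 5 (firstChild): label
After 6 (firstChild): body

Answer: invalid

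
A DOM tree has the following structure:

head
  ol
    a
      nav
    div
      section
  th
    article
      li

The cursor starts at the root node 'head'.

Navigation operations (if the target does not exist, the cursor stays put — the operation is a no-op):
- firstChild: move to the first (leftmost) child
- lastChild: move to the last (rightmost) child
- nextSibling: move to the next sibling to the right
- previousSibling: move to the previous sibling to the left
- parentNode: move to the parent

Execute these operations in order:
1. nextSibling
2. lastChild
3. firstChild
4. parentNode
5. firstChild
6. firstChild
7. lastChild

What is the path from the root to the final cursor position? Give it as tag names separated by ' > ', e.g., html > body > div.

Answer: head > th > article > li

Derivation:
After 1 (nextSibling): head (no-op, stayed)
After 2 (lastChild): th
After 3 (firstChild): article
After 4 (parentNode): th
After 5 (firstChild): article
After 6 (firstChild): li
After 7 (lastChild): li (no-op, stayed)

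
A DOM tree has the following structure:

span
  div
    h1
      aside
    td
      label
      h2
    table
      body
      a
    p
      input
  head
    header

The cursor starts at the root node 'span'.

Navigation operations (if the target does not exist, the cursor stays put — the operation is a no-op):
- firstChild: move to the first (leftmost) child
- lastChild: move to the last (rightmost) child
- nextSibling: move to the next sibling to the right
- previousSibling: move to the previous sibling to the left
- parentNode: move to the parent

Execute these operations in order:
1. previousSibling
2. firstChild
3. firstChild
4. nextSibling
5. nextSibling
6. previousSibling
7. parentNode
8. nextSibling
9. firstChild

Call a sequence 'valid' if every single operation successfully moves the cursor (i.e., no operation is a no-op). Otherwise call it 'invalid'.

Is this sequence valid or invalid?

After 1 (previousSibling): span (no-op, stayed)
After 2 (firstChild): div
After 3 (firstChild): h1
After 4 (nextSibling): td
After 5 (nextSibling): table
After 6 (previousSibling): td
After 7 (parentNode): div
After 8 (nextSibling): head
After 9 (firstChild): header

Answer: invalid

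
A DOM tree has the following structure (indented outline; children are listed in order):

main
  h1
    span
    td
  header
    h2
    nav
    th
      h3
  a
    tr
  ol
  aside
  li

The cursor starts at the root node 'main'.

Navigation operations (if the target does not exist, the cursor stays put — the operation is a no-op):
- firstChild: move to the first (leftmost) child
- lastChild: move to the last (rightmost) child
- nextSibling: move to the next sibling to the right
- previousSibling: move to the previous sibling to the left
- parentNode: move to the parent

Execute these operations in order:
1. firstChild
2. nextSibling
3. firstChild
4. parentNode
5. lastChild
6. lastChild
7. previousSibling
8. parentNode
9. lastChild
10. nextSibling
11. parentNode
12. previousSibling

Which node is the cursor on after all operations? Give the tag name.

After 1 (firstChild): h1
After 2 (nextSibling): header
After 3 (firstChild): h2
After 4 (parentNode): header
After 5 (lastChild): th
After 6 (lastChild): h3
After 7 (previousSibling): h3 (no-op, stayed)
After 8 (parentNode): th
After 9 (lastChild): h3
After 10 (nextSibling): h3 (no-op, stayed)
After 11 (parentNode): th
After 12 (previousSibling): nav

Answer: nav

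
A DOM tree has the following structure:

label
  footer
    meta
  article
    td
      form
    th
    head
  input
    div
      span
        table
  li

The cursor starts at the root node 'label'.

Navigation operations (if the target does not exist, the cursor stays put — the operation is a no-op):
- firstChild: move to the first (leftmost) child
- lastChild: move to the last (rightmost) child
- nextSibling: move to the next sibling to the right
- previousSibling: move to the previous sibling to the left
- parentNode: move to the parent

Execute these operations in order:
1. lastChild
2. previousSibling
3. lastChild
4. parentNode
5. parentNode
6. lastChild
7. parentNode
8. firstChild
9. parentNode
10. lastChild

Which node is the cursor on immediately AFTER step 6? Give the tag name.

Answer: li

Derivation:
After 1 (lastChild): li
After 2 (previousSibling): input
After 3 (lastChild): div
After 4 (parentNode): input
After 5 (parentNode): label
After 6 (lastChild): li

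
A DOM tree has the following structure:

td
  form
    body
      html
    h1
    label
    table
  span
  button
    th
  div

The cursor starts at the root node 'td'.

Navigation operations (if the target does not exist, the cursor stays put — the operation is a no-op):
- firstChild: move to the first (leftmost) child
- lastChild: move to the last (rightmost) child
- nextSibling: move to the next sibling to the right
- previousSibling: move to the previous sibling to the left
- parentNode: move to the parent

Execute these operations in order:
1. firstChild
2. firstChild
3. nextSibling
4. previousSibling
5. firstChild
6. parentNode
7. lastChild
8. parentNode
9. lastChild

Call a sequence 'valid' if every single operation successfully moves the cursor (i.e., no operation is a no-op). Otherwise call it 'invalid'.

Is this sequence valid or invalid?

Answer: valid

Derivation:
After 1 (firstChild): form
After 2 (firstChild): body
After 3 (nextSibling): h1
After 4 (previousSibling): body
After 5 (firstChild): html
After 6 (parentNode): body
After 7 (lastChild): html
After 8 (parentNode): body
After 9 (lastChild): html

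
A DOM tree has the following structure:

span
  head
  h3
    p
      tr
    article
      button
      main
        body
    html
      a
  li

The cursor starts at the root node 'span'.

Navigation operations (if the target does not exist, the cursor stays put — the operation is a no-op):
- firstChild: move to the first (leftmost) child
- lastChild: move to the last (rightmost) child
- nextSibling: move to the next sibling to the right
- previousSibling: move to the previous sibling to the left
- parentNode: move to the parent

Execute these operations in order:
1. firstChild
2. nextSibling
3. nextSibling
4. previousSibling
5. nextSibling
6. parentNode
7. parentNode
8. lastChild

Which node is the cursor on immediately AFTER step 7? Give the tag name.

Answer: span

Derivation:
After 1 (firstChild): head
After 2 (nextSibling): h3
After 3 (nextSibling): li
After 4 (previousSibling): h3
After 5 (nextSibling): li
After 6 (parentNode): span
After 7 (parentNode): span (no-op, stayed)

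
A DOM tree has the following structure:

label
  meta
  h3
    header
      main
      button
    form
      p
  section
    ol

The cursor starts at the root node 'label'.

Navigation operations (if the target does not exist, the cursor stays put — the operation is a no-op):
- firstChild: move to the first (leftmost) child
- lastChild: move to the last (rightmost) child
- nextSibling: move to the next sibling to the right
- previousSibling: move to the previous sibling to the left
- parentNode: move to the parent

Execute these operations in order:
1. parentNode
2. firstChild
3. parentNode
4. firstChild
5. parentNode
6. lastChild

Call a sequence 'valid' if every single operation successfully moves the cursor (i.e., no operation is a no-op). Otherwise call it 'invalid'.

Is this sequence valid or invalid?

Answer: invalid

Derivation:
After 1 (parentNode): label (no-op, stayed)
After 2 (firstChild): meta
After 3 (parentNode): label
After 4 (firstChild): meta
After 5 (parentNode): label
After 6 (lastChild): section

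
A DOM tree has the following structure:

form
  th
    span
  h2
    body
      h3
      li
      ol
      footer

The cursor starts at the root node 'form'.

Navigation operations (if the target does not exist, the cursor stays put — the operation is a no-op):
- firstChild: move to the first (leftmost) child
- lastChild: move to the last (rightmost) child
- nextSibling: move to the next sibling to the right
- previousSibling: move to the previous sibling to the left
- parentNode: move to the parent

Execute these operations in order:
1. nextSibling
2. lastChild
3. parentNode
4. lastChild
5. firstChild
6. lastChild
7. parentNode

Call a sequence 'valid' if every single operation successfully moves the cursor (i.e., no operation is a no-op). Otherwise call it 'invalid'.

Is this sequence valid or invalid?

Answer: invalid

Derivation:
After 1 (nextSibling): form (no-op, stayed)
After 2 (lastChild): h2
After 3 (parentNode): form
After 4 (lastChild): h2
After 5 (firstChild): body
After 6 (lastChild): footer
After 7 (parentNode): body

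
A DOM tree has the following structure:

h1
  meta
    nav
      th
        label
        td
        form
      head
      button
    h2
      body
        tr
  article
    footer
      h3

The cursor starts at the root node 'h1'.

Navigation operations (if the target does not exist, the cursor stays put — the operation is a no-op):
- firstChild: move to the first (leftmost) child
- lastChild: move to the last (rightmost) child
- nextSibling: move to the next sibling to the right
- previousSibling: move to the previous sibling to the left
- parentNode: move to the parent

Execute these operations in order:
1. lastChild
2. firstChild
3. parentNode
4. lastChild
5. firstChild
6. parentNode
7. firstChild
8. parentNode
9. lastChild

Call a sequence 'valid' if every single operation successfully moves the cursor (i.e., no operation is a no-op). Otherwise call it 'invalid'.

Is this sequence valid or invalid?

Answer: valid

Derivation:
After 1 (lastChild): article
After 2 (firstChild): footer
After 3 (parentNode): article
After 4 (lastChild): footer
After 5 (firstChild): h3
After 6 (parentNode): footer
After 7 (firstChild): h3
After 8 (parentNode): footer
After 9 (lastChild): h3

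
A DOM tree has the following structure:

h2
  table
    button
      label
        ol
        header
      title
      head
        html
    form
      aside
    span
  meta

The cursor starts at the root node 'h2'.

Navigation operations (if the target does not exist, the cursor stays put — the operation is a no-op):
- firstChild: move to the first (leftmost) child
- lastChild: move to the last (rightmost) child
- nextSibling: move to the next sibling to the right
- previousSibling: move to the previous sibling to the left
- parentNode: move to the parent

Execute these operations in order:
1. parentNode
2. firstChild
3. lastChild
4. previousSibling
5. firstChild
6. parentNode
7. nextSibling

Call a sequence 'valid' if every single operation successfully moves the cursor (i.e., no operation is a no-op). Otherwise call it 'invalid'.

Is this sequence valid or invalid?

Answer: invalid

Derivation:
After 1 (parentNode): h2 (no-op, stayed)
After 2 (firstChild): table
After 3 (lastChild): span
After 4 (previousSibling): form
After 5 (firstChild): aside
After 6 (parentNode): form
After 7 (nextSibling): span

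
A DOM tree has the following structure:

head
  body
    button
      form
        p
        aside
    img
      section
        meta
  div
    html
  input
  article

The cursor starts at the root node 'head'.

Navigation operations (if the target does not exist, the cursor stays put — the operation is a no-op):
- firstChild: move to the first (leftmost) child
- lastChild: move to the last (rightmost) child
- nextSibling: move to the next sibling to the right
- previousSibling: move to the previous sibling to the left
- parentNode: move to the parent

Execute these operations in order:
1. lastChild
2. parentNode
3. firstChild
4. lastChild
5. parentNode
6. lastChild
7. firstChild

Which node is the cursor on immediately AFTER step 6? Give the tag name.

Answer: img

Derivation:
After 1 (lastChild): article
After 2 (parentNode): head
After 3 (firstChild): body
After 4 (lastChild): img
After 5 (parentNode): body
After 6 (lastChild): img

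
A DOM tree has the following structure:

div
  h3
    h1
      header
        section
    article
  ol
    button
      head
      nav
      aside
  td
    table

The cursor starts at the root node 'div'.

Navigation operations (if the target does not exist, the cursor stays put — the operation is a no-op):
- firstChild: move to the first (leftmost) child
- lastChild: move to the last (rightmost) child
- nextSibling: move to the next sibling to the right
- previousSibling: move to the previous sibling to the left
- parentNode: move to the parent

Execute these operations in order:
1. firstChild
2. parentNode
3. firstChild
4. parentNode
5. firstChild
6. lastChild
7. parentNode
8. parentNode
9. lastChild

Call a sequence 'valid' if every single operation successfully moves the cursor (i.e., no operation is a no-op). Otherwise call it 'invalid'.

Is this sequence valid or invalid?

After 1 (firstChild): h3
After 2 (parentNode): div
After 3 (firstChild): h3
After 4 (parentNode): div
After 5 (firstChild): h3
After 6 (lastChild): article
After 7 (parentNode): h3
After 8 (parentNode): div
After 9 (lastChild): td

Answer: valid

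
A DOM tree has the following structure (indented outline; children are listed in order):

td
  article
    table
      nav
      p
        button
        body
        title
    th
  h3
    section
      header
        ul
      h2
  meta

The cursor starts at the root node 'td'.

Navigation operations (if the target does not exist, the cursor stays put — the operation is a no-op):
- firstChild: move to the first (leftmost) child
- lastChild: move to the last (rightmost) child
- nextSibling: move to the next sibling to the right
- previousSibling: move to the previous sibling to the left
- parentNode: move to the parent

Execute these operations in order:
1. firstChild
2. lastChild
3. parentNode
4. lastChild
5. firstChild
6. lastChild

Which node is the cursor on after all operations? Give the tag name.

After 1 (firstChild): article
After 2 (lastChild): th
After 3 (parentNode): article
After 4 (lastChild): th
After 5 (firstChild): th (no-op, stayed)
After 6 (lastChild): th (no-op, stayed)

Answer: th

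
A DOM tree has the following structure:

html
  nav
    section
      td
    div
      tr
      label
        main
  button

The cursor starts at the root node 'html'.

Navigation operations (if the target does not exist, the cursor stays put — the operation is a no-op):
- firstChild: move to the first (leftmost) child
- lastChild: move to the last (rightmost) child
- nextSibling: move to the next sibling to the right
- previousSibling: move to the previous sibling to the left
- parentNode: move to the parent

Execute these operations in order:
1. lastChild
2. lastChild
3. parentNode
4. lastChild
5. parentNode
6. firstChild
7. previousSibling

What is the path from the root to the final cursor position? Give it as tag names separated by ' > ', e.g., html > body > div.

Answer: html > nav

Derivation:
After 1 (lastChild): button
After 2 (lastChild): button (no-op, stayed)
After 3 (parentNode): html
After 4 (lastChild): button
After 5 (parentNode): html
After 6 (firstChild): nav
After 7 (previousSibling): nav (no-op, stayed)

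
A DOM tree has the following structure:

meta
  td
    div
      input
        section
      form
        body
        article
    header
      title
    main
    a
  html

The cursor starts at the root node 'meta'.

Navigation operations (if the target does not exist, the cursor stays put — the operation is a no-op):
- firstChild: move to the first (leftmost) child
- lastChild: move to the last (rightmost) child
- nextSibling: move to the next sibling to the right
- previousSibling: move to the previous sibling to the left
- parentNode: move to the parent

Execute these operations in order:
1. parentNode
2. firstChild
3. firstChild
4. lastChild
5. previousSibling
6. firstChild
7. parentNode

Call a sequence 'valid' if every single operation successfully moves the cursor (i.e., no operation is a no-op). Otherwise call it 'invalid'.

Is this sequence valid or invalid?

Answer: invalid

Derivation:
After 1 (parentNode): meta (no-op, stayed)
After 2 (firstChild): td
After 3 (firstChild): div
After 4 (lastChild): form
After 5 (previousSibling): input
After 6 (firstChild): section
After 7 (parentNode): input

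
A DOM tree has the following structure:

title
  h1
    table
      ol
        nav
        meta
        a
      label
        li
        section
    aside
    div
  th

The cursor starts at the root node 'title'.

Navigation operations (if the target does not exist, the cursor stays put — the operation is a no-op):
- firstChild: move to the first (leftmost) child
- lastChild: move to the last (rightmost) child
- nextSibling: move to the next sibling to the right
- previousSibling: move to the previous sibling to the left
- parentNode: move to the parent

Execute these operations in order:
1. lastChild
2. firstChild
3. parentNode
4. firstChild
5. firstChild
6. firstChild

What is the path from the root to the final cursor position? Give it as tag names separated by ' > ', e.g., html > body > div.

After 1 (lastChild): th
After 2 (firstChild): th (no-op, stayed)
After 3 (parentNode): title
After 4 (firstChild): h1
After 5 (firstChild): table
After 6 (firstChild): ol

Answer: title > h1 > table > ol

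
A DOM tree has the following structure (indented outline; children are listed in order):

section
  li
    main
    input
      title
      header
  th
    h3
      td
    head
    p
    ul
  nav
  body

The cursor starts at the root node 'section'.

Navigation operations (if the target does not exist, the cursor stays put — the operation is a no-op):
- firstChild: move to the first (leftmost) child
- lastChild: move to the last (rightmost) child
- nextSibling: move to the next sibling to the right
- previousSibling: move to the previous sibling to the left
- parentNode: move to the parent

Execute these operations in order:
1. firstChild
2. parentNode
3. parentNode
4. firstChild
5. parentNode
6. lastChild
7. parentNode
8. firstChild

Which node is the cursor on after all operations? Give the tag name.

After 1 (firstChild): li
After 2 (parentNode): section
After 3 (parentNode): section (no-op, stayed)
After 4 (firstChild): li
After 5 (parentNode): section
After 6 (lastChild): body
After 7 (parentNode): section
After 8 (firstChild): li

Answer: li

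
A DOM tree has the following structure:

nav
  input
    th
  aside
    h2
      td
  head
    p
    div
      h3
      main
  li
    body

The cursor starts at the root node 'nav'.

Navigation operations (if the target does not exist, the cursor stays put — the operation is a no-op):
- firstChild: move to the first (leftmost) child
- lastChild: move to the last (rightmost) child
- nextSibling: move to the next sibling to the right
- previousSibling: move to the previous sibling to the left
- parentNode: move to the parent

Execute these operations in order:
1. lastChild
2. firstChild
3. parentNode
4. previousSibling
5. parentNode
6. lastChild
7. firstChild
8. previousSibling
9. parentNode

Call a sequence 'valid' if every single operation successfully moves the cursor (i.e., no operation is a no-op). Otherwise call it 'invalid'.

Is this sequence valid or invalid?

Answer: invalid

Derivation:
After 1 (lastChild): li
After 2 (firstChild): body
After 3 (parentNode): li
After 4 (previousSibling): head
After 5 (parentNode): nav
After 6 (lastChild): li
After 7 (firstChild): body
After 8 (previousSibling): body (no-op, stayed)
After 9 (parentNode): li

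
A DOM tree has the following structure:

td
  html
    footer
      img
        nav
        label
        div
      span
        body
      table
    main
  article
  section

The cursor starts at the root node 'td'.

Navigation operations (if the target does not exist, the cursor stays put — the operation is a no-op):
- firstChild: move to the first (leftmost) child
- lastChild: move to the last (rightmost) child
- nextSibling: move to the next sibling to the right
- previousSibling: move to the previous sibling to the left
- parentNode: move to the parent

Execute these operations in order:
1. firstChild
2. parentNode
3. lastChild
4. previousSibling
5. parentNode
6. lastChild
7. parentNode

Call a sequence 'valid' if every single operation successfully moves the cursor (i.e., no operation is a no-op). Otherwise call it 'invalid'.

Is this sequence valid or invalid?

After 1 (firstChild): html
After 2 (parentNode): td
After 3 (lastChild): section
After 4 (previousSibling): article
After 5 (parentNode): td
After 6 (lastChild): section
After 7 (parentNode): td

Answer: valid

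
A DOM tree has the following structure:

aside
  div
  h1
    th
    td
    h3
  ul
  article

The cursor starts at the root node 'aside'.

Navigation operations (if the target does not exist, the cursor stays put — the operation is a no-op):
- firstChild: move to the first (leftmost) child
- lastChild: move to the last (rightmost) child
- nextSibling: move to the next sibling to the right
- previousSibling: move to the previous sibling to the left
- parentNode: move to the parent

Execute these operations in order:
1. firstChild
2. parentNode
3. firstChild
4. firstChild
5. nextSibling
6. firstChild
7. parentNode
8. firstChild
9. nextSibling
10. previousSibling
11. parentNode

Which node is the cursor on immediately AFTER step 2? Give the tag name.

After 1 (firstChild): div
After 2 (parentNode): aside

Answer: aside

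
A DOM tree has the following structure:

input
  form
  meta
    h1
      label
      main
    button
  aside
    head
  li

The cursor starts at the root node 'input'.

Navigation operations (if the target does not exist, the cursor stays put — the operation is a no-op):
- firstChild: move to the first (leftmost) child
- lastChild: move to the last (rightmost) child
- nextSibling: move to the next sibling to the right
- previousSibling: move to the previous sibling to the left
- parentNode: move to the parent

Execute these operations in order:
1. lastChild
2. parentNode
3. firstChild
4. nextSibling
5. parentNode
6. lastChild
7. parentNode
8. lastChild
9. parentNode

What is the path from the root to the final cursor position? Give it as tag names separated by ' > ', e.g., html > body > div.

Answer: input

Derivation:
After 1 (lastChild): li
After 2 (parentNode): input
After 3 (firstChild): form
After 4 (nextSibling): meta
After 5 (parentNode): input
After 6 (lastChild): li
After 7 (parentNode): input
After 8 (lastChild): li
After 9 (parentNode): input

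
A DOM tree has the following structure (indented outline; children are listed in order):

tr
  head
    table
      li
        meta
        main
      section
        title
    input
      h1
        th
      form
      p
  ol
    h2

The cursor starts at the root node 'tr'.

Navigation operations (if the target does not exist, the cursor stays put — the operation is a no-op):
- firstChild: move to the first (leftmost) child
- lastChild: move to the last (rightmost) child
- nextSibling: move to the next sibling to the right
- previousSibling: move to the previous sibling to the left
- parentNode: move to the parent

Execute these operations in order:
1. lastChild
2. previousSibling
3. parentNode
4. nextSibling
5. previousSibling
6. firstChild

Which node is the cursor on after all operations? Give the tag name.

After 1 (lastChild): ol
After 2 (previousSibling): head
After 3 (parentNode): tr
After 4 (nextSibling): tr (no-op, stayed)
After 5 (previousSibling): tr (no-op, stayed)
After 6 (firstChild): head

Answer: head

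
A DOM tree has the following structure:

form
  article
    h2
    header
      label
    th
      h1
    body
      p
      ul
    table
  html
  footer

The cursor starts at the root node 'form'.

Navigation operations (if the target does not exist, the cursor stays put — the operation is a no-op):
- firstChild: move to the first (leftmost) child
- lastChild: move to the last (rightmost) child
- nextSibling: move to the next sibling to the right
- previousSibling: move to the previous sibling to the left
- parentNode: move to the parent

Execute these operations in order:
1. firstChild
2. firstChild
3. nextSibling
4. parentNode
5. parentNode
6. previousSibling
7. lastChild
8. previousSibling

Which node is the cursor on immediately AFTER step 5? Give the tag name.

After 1 (firstChild): article
After 2 (firstChild): h2
After 3 (nextSibling): header
After 4 (parentNode): article
After 5 (parentNode): form

Answer: form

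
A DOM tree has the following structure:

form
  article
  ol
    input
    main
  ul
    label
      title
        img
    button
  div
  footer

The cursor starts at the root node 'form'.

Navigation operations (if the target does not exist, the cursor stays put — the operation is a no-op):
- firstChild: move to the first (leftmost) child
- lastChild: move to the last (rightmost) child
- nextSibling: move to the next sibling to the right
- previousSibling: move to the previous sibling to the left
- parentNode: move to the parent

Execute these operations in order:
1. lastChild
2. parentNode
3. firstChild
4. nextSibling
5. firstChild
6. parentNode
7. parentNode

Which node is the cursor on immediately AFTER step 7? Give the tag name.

Answer: form

Derivation:
After 1 (lastChild): footer
After 2 (parentNode): form
After 3 (firstChild): article
After 4 (nextSibling): ol
After 5 (firstChild): input
After 6 (parentNode): ol
After 7 (parentNode): form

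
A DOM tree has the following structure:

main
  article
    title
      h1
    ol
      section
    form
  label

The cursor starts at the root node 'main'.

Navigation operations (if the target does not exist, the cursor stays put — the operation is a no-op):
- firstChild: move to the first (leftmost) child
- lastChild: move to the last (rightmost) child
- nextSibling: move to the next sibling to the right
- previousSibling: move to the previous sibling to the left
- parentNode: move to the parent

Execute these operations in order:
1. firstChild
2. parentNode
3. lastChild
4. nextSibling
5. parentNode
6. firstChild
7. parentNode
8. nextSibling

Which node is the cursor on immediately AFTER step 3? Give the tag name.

Answer: label

Derivation:
After 1 (firstChild): article
After 2 (parentNode): main
After 3 (lastChild): label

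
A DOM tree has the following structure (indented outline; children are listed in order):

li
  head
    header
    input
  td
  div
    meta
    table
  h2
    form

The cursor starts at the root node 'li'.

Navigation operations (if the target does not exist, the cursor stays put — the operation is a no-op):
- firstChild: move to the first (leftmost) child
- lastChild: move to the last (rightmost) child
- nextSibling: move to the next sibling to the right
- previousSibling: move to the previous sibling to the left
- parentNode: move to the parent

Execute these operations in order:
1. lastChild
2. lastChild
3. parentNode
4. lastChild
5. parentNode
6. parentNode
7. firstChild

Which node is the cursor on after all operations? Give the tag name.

Answer: head

Derivation:
After 1 (lastChild): h2
After 2 (lastChild): form
After 3 (parentNode): h2
After 4 (lastChild): form
After 5 (parentNode): h2
After 6 (parentNode): li
After 7 (firstChild): head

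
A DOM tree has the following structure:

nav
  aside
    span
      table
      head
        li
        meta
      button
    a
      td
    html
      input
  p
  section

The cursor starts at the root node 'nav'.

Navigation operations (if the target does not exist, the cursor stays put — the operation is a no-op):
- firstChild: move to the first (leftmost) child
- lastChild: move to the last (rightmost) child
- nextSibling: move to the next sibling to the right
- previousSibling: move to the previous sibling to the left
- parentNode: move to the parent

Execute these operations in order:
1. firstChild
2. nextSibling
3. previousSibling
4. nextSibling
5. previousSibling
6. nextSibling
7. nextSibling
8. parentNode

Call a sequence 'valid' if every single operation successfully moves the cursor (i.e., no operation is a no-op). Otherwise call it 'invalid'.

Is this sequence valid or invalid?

After 1 (firstChild): aside
After 2 (nextSibling): p
After 3 (previousSibling): aside
After 4 (nextSibling): p
After 5 (previousSibling): aside
After 6 (nextSibling): p
After 7 (nextSibling): section
After 8 (parentNode): nav

Answer: valid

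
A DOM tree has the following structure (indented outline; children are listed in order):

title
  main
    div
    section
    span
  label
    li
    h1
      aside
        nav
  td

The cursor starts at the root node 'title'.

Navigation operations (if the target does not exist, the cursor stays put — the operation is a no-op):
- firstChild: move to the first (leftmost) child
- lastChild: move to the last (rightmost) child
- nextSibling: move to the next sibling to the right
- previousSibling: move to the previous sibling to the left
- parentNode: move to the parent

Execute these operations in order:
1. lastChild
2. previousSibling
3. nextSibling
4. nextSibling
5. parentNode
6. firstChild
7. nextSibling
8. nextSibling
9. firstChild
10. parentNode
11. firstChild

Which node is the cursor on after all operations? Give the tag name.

After 1 (lastChild): td
After 2 (previousSibling): label
After 3 (nextSibling): td
After 4 (nextSibling): td (no-op, stayed)
After 5 (parentNode): title
After 6 (firstChild): main
After 7 (nextSibling): label
After 8 (nextSibling): td
After 9 (firstChild): td (no-op, stayed)
After 10 (parentNode): title
After 11 (firstChild): main

Answer: main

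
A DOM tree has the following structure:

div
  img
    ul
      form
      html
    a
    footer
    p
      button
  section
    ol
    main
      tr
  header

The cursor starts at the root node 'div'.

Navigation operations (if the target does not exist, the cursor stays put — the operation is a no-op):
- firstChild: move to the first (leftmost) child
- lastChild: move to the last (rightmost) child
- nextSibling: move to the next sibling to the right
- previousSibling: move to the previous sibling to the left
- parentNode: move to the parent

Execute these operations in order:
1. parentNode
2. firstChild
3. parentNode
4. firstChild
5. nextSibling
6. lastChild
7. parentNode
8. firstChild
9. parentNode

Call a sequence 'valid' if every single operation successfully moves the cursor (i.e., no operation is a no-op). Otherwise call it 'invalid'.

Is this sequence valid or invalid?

After 1 (parentNode): div (no-op, stayed)
After 2 (firstChild): img
After 3 (parentNode): div
After 4 (firstChild): img
After 5 (nextSibling): section
After 6 (lastChild): main
After 7 (parentNode): section
After 8 (firstChild): ol
After 9 (parentNode): section

Answer: invalid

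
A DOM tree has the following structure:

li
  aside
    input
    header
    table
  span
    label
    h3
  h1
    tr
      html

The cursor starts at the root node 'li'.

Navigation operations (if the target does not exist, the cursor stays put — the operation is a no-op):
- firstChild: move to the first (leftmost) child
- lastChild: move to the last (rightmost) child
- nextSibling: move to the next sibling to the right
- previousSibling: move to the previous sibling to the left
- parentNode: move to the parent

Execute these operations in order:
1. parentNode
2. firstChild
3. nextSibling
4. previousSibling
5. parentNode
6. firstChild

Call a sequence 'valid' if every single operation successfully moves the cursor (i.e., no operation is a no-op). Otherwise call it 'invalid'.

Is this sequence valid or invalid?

Answer: invalid

Derivation:
After 1 (parentNode): li (no-op, stayed)
After 2 (firstChild): aside
After 3 (nextSibling): span
After 4 (previousSibling): aside
After 5 (parentNode): li
After 6 (firstChild): aside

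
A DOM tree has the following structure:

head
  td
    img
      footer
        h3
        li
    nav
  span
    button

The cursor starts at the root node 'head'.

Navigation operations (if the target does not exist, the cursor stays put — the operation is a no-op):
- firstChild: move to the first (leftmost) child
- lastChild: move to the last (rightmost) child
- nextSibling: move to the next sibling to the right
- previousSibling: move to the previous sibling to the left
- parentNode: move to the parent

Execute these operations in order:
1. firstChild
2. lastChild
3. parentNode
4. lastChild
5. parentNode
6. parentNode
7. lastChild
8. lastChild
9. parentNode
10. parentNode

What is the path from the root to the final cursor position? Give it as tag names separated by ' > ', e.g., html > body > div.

After 1 (firstChild): td
After 2 (lastChild): nav
After 3 (parentNode): td
After 4 (lastChild): nav
After 5 (parentNode): td
After 6 (parentNode): head
After 7 (lastChild): span
After 8 (lastChild): button
After 9 (parentNode): span
After 10 (parentNode): head

Answer: head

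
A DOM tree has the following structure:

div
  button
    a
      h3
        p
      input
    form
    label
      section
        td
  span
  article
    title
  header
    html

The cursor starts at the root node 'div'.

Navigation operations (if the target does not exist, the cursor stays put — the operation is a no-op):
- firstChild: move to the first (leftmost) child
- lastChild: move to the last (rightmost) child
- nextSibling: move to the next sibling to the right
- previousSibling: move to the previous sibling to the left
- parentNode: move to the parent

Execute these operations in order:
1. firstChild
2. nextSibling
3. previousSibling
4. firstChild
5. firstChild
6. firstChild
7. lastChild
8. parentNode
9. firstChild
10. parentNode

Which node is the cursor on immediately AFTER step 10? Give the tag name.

After 1 (firstChild): button
After 2 (nextSibling): span
After 3 (previousSibling): button
After 4 (firstChild): a
After 5 (firstChild): h3
After 6 (firstChild): p
After 7 (lastChild): p (no-op, stayed)
After 8 (parentNode): h3
After 9 (firstChild): p
After 10 (parentNode): h3

Answer: h3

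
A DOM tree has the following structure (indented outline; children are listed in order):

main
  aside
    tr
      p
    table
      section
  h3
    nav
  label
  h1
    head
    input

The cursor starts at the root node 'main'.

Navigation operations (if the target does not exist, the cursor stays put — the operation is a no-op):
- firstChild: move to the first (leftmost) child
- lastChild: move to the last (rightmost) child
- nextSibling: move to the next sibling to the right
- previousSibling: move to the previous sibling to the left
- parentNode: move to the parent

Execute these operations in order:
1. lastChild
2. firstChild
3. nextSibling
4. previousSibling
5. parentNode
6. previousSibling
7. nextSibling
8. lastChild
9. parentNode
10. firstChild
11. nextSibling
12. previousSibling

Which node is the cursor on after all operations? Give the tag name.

After 1 (lastChild): h1
After 2 (firstChild): head
After 3 (nextSibling): input
After 4 (previousSibling): head
After 5 (parentNode): h1
After 6 (previousSibling): label
After 7 (nextSibling): h1
After 8 (lastChild): input
After 9 (parentNode): h1
After 10 (firstChild): head
After 11 (nextSibling): input
After 12 (previousSibling): head

Answer: head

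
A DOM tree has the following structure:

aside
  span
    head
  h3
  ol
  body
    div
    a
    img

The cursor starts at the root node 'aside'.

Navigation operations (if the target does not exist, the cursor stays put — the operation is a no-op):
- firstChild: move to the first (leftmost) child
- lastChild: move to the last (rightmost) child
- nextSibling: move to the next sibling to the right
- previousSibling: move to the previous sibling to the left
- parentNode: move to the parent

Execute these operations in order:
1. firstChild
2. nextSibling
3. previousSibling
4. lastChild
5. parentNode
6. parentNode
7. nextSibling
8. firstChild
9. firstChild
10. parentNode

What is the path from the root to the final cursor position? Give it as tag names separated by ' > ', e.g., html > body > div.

After 1 (firstChild): span
After 2 (nextSibling): h3
After 3 (previousSibling): span
After 4 (lastChild): head
After 5 (parentNode): span
After 6 (parentNode): aside
After 7 (nextSibling): aside (no-op, stayed)
After 8 (firstChild): span
After 9 (firstChild): head
After 10 (parentNode): span

Answer: aside > span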